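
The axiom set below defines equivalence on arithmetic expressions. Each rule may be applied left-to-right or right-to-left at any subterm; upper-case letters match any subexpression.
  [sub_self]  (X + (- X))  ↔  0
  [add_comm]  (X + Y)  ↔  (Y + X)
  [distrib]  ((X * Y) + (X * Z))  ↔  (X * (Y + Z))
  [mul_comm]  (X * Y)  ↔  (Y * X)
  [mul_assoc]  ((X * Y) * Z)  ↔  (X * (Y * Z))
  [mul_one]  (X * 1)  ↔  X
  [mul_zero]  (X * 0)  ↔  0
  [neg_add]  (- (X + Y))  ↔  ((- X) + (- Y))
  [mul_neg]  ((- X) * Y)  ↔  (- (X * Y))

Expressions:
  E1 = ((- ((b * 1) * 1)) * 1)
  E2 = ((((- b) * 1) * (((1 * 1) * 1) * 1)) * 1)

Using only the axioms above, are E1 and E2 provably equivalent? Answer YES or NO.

1. [mul_one →] ((- ((b * 1) * 1)) * 1)  →  (- ((b * 1) * 1))
2. [mul_one →] (b * 1)  →  b;  E1 = (- (b * 1))
3. [mul_one →] (b * 1)  →  b;  E1 = (- b)
4. [mul_one ←] (- b)  →  ((- b) * 1)
5. [mul_one ←] (- b)  →  ((- b) * 1);  E1 = (((- b) * 1) * 1)
6. [mul_one ←] 1  →  (1 * 1);  E1 = (((- b) * 1) * (1 * 1))
7. [mul_assoc ←] (((- b) * 1) * (1 * 1))  →  ((((- b) * 1) * 1) * 1)
8. [mul_one ←] 1  →  (1 * 1);  E1 = ((((- b) * 1) * (1 * 1)) * 1)
9. [mul_one ←] 1  →  (1 * 1);  E1 = ((((- b) * 1) * ((1 * 1) * 1)) * 1)
10. [mul_one ←] 1  →  (1 * 1);  this is E2

YES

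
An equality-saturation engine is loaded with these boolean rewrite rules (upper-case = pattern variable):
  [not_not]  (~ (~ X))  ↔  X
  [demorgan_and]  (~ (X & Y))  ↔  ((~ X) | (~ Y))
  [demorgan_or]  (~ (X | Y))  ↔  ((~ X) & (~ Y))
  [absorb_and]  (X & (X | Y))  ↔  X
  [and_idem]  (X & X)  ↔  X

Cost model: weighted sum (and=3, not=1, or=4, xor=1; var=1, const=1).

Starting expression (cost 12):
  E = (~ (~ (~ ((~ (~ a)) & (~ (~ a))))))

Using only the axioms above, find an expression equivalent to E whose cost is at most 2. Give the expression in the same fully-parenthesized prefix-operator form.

(~ a)   [cost 2]

1. [and_idem →] ((~ (~ a)) & (~ (~ a)))  →  (~ (~ a));  E = (~ (~ (~ (~ (~ a)))))
2. [not_not →] (~ (~ a))  →  a;  E = (~ (~ (~ a)))
3. [not_not →] (~ (~ a))  →  a;  cost 2 ≤ 2, done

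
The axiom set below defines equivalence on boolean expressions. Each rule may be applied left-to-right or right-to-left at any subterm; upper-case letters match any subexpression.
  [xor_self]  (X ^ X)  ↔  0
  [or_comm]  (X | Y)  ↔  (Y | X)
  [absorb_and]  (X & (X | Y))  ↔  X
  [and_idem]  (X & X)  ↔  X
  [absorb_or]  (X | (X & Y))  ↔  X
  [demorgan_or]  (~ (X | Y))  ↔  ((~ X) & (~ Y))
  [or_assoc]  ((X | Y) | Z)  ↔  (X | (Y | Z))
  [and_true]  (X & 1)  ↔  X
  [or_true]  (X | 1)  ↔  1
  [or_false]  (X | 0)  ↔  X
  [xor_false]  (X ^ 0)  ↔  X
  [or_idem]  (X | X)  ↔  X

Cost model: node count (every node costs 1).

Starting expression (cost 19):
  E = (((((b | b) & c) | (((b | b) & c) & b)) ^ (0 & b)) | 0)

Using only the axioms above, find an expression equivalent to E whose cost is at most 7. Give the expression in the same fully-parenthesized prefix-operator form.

1. [absorb_or →] (((b | b) & c) | (((b | b) & c) & b))  →  ((b | b) & c);  E = ((((b | b) & c) ^ (0 & b)) | 0)
2. [or_false →] ((((b | b) & c) ^ (0 & b)) | 0)  →  (((b | b) & c) ^ (0 & b))
3. [or_idem →] (b | b)  →  b;  cost 7 ≤ 7, done

((b & c) ^ (0 & b))   [cost 7]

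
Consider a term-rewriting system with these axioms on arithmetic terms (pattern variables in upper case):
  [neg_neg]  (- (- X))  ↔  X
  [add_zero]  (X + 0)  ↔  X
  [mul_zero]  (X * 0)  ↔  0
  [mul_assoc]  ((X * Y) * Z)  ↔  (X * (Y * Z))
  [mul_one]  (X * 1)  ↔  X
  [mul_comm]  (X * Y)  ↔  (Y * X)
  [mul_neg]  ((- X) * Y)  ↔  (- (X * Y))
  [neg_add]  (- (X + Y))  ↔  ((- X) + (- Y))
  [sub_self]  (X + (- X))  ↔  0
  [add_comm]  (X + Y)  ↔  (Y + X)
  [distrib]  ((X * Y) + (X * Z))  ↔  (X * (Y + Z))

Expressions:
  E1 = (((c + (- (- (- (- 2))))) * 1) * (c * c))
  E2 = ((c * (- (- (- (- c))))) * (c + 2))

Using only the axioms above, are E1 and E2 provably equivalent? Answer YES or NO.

(1) (- (- 2))  =[neg_neg →]=  2    ⊢ (((c + (- (- 2))) * 1) * (c * c))
(2) (- (- 2))  =[neg_neg →]=  2    ⊢ (((c + 2) * 1) * (c * c))
(3) ((c + 2) * 1)  =[mul_one →]=  (c + 2)    ⊢ ((c + 2) * (c * c))
(4) c  =[neg_neg ←]=  (- (- c))    ⊢ ((c + 2) * (c * (- (- c))))
(5) ((c + 2) * (c * (- (- c))))  =[mul_comm →]=  ((c * (- (- c))) * (c + 2))
(6) (- (- c))  =[neg_neg ←]=  (- (- (- (- c))))    ⊢ E2

YES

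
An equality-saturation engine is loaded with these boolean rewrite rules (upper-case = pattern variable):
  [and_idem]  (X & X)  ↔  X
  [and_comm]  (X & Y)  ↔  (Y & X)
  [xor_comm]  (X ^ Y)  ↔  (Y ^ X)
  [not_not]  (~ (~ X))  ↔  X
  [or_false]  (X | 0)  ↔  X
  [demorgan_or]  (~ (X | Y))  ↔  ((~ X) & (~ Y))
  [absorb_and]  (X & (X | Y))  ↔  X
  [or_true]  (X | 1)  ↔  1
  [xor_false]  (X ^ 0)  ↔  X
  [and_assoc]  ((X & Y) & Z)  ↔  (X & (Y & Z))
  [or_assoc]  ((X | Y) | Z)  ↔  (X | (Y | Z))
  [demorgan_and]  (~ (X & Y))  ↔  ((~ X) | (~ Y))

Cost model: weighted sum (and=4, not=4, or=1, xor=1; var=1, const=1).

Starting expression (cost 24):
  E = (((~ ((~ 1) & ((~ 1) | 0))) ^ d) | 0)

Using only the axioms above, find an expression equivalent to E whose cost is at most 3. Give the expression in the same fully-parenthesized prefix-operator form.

(1) ((~ 1) & ((~ 1) | 0))  =[absorb_and →]=  (~ 1)    ⊢ (((~ (~ 1)) ^ d) | 0)
(2) (((~ (~ 1)) ^ d) | 0)  =[or_false →]=  ((~ (~ 1)) ^ d)
(3) (~ (~ 1))  =[not_not →]=  1    ⊢ cost 3, within 3

(1 ^ d)   [cost 3]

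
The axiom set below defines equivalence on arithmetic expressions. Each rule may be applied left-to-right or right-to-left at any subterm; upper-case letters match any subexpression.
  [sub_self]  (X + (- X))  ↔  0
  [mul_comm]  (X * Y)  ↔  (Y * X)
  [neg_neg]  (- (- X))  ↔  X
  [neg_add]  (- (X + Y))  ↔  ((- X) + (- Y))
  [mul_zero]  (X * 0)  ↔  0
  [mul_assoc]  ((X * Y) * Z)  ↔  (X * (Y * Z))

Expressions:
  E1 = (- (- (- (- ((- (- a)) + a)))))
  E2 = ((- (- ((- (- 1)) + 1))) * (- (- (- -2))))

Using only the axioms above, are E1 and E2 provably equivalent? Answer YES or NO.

NO

All listed rules preserve value, hence provable equivalence implies equal values everywhere; look for a separating assignment.
a=0 gives E1 ↦ 0, E2 ↦ 4; values differ ⇒ not provably equivalent.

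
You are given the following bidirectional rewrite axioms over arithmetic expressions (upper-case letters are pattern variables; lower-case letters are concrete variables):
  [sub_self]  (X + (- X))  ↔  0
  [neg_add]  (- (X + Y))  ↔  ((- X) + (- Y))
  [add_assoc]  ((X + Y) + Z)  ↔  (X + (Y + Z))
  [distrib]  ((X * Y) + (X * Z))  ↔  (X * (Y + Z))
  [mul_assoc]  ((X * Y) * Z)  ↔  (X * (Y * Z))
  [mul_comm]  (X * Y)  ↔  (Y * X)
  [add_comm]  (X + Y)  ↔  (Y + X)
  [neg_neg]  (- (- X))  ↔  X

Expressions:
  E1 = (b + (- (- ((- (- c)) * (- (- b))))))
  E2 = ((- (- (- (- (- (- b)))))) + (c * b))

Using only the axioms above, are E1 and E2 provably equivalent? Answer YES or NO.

YES

step 1: neg_neg (→) rewrites (- (- c)) into c, now (b + (- (- (c * (- (- b))))))
step 2: neg_neg (→) rewrites (- (- (c * (- (- b))))) into (c * (- (- b))), now (b + (c * (- (- b))))
step 3: neg_neg (→) rewrites (- (- b)) into b, now (b + (c * b))
step 4: neg_neg (←) rewrites b into (- (- b)), now ((- (- b)) + (c * b))
step 5: neg_neg (←) rewrites (- b) into (- (- (- b))), now ((- (- (- (- b)))) + (c * b))
step 6: neg_neg (←) rewrites (- (- (- b))) into (- (- (- (- (- b))))), which is E2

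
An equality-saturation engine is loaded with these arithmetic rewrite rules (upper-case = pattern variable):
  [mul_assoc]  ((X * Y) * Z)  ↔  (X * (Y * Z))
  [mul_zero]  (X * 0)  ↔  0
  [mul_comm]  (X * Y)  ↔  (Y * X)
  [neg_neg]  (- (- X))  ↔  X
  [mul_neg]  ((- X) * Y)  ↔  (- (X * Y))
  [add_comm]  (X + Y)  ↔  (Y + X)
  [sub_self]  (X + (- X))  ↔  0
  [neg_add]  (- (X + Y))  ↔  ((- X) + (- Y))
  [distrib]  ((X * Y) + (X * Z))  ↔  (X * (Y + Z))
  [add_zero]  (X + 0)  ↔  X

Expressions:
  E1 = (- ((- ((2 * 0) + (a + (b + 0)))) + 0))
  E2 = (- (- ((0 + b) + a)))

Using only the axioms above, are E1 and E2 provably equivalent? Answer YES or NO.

1. [add_zero →] ((- ((2 * 0) + (a + (b + 0)))) + 0)  →  (- ((2 * 0) + (a + (b + 0))));  E1 = (- (- ((2 * 0) + (a + (b + 0)))))
2. [mul_zero →] (2 * 0)  →  0;  E1 = (- (- (0 + (a + (b + 0)))))
3. [add_zero →] (b + 0)  →  b;  E1 = (- (- (0 + (a + b))))
4. [neg_neg →] (- (- (0 + (a + b))))  →  (0 + (a + b))
5. [add_comm →] (a + b)  →  (b + a);  E1 = (0 + (b + a))
6. [add_comm →] (0 + (b + a))  →  ((b + a) + 0)
7. [add_zero →] ((b + a) + 0)  →  (b + a)
8. [add_zero ←] b  →  (b + 0);  E1 = ((b + 0) + a)
9. [neg_neg ←] ((b + 0) + a)  →  (- (- ((b + 0) + a)))
10. [add_comm →] (b + 0)  →  (0 + b);  this is E2

YES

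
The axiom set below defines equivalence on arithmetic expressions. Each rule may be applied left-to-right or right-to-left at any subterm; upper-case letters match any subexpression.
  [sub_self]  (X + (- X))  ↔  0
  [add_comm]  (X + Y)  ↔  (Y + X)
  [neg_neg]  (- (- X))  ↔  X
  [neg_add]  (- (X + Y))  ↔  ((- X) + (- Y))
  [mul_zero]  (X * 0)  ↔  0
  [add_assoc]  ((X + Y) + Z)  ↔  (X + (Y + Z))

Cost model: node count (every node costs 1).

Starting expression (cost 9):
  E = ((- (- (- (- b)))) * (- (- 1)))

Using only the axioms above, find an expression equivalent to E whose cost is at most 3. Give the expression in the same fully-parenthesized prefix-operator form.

(b * 1)   [cost 3]

(1) (- (- (- (- b))))  =[neg_neg →]=  (- (- b))    ⊢ ((- (- b)) * (- (- 1)))
(2) (- (- 1))  =[neg_neg →]=  1    ⊢ ((- (- b)) * 1)
(3) (- (- b))  =[neg_neg →]=  b    ⊢ cost 3, within 3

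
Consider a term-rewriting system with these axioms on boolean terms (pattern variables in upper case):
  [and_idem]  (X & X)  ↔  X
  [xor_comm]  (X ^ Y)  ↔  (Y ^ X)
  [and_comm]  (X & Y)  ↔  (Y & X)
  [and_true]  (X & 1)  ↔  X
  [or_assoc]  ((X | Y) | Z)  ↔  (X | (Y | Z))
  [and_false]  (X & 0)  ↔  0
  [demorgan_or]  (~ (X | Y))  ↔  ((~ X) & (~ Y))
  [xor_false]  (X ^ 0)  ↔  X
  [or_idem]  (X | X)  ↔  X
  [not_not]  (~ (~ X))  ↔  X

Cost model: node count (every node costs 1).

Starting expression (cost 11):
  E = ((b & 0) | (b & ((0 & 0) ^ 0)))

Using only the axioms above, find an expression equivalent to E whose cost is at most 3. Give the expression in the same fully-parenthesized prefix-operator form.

(1) ((0 & 0) ^ 0)  =[xor_false →]=  (0 & 0)    ⊢ ((b & 0) | (b & (0 & 0)))
(2) (0 & 0)  =[and_idem →]=  0    ⊢ ((b & 0) | (b & 0))
(3) ((b & 0) | (b & 0))  =[or_idem →]=  (b & 0)    ⊢ cost 3, within 3

(b & 0)   [cost 3]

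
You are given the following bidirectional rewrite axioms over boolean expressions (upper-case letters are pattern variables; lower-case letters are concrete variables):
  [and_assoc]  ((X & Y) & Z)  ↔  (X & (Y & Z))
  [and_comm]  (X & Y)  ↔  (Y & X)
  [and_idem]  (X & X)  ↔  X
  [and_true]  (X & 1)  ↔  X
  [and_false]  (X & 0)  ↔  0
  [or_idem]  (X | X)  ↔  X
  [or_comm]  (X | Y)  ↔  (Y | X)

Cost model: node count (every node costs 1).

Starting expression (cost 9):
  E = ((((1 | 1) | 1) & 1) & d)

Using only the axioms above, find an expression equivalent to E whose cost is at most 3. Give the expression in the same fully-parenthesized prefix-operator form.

(1 & d)   [cost 3]

step 1: or_idem (→) rewrites (1 | 1) into 1, now (((1 | 1) & 1) & d)
step 2: or_idem (→) rewrites (1 | 1) into 1, now ((1 & 1) & d)
step 3: and_idem (→) rewrites (1 & 1) into 1, reaching cost 3 (bound 3)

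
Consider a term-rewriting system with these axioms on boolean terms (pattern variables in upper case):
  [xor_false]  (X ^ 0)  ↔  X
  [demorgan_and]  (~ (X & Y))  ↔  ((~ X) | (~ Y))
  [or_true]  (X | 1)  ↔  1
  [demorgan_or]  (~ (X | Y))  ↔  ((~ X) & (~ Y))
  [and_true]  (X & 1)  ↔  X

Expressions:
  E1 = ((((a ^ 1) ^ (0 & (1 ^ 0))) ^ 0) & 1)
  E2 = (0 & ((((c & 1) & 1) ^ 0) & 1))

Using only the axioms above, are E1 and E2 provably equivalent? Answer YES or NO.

NO

The axioms are sound identities: if E1 ↔* E2 then E1 and E2 evaluate identically under any assignment.
Under a=0, c=0: E1 evaluates to 1, E2 to 0. Distinct ⇒ no rewrite sequence connects them.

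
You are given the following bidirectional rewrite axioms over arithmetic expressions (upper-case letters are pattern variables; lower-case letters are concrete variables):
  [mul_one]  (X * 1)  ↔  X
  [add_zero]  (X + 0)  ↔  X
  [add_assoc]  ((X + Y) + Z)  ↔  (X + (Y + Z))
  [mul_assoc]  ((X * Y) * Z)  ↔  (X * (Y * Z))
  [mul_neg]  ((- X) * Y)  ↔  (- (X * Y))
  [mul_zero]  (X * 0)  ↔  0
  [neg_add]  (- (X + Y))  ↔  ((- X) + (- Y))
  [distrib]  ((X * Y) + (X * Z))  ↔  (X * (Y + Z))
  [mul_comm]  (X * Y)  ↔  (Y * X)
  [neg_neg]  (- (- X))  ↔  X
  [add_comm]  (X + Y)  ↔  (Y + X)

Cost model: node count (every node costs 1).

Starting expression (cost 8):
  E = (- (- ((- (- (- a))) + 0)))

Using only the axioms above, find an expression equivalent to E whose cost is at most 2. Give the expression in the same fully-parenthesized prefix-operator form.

(- a)   [cost 2]

(1) ((- (- (- a))) + 0)  =[add_zero →]=  (- (- (- a)))    ⊢ (- (- (- (- (- a)))))
(2) (- (- a))  =[neg_neg →]=  a    ⊢ (- (- (- a)))
(3) (- (- a))  =[neg_neg →]=  a    ⊢ cost 2, within 2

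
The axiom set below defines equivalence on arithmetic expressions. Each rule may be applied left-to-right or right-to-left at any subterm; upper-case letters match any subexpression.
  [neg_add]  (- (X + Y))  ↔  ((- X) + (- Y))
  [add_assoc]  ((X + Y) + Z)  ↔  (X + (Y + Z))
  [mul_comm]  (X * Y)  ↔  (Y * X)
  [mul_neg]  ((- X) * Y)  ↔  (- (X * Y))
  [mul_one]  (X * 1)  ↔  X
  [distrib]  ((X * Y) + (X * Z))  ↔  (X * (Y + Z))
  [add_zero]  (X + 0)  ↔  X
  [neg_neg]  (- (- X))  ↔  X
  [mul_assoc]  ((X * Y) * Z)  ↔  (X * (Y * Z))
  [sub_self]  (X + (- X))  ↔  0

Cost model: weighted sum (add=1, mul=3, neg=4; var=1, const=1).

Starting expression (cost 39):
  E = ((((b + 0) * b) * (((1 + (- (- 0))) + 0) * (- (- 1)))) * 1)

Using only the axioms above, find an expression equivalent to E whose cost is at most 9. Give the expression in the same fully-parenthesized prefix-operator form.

((b * b) * 1)   [cost 9]

1. [neg_neg →] (- (- 0))  →  0;  E = ((((b + 0) * b) * (((1 + 0) + 0) * (- (- 1)))) * 1)
2. [add_zero →] (b + 0)  →  b;  E = (((b * b) * (((1 + 0) + 0) * (- (- 1)))) * 1)
3. [add_zero →] (1 + 0)  →  1;  E = (((b * b) * ((1 + 0) * (- (- 1)))) * 1)
4. [add_zero →] (1 + 0)  →  1;  E = (((b * b) * (1 * (- (- 1)))) * 1)
5. [neg_neg →] (- (- 1))  →  1;  E = (((b * b) * (1 * 1)) * 1)
6. [mul_one →] (1 * 1)  →  1;  E = (((b * b) * 1) * 1)
7. [mul_one →] ((b * b) * 1)  →  (b * b);  cost 9 ≤ 9, done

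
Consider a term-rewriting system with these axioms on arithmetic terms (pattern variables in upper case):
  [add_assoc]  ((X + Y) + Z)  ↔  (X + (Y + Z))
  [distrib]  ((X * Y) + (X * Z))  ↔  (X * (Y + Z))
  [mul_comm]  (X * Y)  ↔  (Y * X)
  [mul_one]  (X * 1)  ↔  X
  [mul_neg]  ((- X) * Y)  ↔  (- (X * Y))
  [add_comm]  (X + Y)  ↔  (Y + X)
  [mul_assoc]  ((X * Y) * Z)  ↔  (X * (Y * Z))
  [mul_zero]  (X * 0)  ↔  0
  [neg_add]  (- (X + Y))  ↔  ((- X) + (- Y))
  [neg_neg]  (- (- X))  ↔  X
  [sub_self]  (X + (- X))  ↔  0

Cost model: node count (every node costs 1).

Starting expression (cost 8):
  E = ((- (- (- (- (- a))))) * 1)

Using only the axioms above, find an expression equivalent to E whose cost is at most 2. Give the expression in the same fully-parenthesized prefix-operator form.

(- a)   [cost 2]

(1) (- (- a))  =[neg_neg →]=  a    ⊢ ((- (- (- a))) * 1)
(2) ((- (- (- a))) * 1)  =[mul_one →]=  (- (- (- a)))
(3) (- (- (- a)))  =[neg_neg →]=  (- a)    ⊢ cost 2, within 2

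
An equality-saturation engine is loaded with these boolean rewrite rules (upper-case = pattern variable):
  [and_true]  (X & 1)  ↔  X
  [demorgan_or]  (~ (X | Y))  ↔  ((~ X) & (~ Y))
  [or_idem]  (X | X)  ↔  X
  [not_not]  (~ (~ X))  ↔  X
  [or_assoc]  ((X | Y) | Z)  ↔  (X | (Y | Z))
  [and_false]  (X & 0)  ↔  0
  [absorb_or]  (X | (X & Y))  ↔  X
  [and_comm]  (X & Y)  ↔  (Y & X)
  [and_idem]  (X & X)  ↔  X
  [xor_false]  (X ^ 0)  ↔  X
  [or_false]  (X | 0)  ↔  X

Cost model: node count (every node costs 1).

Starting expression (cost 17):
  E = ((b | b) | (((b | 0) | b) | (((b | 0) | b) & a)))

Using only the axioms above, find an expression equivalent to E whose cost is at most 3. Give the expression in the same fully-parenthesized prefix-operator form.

step 1: absorb_or (→) rewrites (((b | 0) | b) | (((b | 0) | b) & a)) into ((b | 0) | b), now ((b | b) | ((b | 0) | b))
step 2: or_false (→) rewrites (b | 0) into b, now ((b | b) | (b | b))
step 3: or_idem (→) rewrites (b | b) into b, now (b | (b | b))
step 4: or_idem (→) rewrites (b | b) into b, reaching cost 3 (bound 3)

(b | b)   [cost 3]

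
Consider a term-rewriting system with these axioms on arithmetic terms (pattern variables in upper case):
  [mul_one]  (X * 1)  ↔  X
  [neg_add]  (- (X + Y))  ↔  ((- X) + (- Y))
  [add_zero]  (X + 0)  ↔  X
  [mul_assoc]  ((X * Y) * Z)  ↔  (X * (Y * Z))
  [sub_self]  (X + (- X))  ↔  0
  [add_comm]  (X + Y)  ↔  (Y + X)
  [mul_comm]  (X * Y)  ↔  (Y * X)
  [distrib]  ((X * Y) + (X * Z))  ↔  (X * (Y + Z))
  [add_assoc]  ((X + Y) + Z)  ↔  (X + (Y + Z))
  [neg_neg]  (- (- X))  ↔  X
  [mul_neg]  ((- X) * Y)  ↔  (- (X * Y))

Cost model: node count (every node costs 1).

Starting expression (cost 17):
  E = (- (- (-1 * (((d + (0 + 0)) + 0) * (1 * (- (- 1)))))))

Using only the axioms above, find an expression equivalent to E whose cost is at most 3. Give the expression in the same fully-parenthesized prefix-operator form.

step 1: neg_neg (→) rewrites (- (- (-1 * (((d + (0 + 0)) + 0) * (1 * (- (- 1))))))) into (-1 * (((d + (0 + 0)) + 0) * (1 * (- (- 1)))))
step 2: add_zero (→) rewrites (0 + 0) into 0, now (-1 * (((d + 0) + 0) * (1 * (- (- 1)))))
step 3: neg_neg (→) rewrites (- (- 1)) into 1, now (-1 * (((d + 0) + 0) * (1 * 1)))
step 4: mul_one (→) rewrites (1 * 1) into 1, now (-1 * (((d + 0) + 0) * 1))
step 5: add_zero (→) rewrites (d + 0) into d, now (-1 * ((d + 0) * 1))
step 6: mul_one (→) rewrites ((d + 0) * 1) into (d + 0), now (-1 * (d + 0))
step 7: add_zero (→) rewrites (d + 0) into d, reaching cost 3 (bound 3)

(-1 * d)   [cost 3]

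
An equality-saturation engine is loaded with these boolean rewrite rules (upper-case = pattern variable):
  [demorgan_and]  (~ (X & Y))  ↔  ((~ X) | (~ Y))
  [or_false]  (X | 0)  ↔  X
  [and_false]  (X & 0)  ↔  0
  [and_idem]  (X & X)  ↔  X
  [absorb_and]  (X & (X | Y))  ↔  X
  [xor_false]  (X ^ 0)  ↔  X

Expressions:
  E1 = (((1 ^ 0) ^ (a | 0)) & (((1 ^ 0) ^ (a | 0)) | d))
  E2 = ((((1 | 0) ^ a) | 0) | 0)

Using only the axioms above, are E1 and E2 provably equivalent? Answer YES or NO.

1. [absorb_and →] (((1 ^ 0) ^ (a | 0)) & (((1 ^ 0) ^ (a | 0)) | d))  →  ((1 ^ 0) ^ (a | 0))
2. [or_false →] (a | 0)  →  a;  E1 = ((1 ^ 0) ^ a)
3. [xor_false →] (1 ^ 0)  →  1;  E1 = (1 ^ a)
4. [or_false ←] (1 ^ a)  →  ((1 ^ a) | 0)
5. [or_false ←] ((1 ^ a) | 0)  →  (((1 ^ a) | 0) | 0)
6. [or_false ←] 1  →  (1 | 0);  this is E2

YES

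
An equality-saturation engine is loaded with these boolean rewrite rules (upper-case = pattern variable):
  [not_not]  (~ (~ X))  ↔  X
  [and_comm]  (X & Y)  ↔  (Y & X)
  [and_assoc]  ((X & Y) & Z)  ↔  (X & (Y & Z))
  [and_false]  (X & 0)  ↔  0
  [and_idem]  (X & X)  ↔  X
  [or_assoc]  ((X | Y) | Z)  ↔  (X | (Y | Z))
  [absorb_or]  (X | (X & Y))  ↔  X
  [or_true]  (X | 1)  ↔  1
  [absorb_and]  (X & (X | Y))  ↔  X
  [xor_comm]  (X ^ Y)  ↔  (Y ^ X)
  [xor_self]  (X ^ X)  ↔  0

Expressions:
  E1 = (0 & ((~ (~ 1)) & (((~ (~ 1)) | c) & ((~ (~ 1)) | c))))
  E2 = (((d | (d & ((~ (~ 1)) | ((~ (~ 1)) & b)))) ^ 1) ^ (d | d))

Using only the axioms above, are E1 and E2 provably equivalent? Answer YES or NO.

All listed rules preserve value, hence provable equivalence implies equal values everywhere; look for a separating assignment.
b=0, c=0, d=0 gives E1 ↦ 0, E2 ↦ 1; values differ ⇒ not provably equivalent.

NO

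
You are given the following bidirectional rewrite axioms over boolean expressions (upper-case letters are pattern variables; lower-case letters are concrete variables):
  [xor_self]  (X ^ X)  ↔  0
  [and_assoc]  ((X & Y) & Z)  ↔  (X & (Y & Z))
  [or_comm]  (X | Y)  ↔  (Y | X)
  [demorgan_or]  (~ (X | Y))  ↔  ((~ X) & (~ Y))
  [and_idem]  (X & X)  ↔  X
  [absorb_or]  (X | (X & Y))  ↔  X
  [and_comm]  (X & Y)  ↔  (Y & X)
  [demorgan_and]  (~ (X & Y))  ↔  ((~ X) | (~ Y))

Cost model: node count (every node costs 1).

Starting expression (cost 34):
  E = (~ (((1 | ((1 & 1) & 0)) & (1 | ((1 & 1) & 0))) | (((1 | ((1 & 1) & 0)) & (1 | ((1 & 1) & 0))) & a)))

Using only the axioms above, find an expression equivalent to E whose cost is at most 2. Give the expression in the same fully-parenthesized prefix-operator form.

(~ 1)   [cost 2]

step 1: absorb_or (→) rewrites (((1 | ((1 & 1) & 0)) & (1 | ((1 & 1) & 0))) | (((1 | ((1 & 1) & 0)) & (1 | ((1 & 1) & 0))) & a)) into ((1 | ((1 & 1) & 0)) & (1 | ((1 & 1) & 0))), now (~ ((1 | ((1 & 1) & 0)) & (1 | ((1 & 1) & 0))))
step 2: and_idem (→) rewrites ((1 | ((1 & 1) & 0)) & (1 | ((1 & 1) & 0))) into (1 | ((1 & 1) & 0)), now (~ (1 | ((1 & 1) & 0)))
step 3: and_idem (→) rewrites (1 & 1) into 1, now (~ (1 | (1 & 0)))
step 4: absorb_or (→) rewrites (1 | (1 & 0)) into 1, reaching cost 2 (bound 2)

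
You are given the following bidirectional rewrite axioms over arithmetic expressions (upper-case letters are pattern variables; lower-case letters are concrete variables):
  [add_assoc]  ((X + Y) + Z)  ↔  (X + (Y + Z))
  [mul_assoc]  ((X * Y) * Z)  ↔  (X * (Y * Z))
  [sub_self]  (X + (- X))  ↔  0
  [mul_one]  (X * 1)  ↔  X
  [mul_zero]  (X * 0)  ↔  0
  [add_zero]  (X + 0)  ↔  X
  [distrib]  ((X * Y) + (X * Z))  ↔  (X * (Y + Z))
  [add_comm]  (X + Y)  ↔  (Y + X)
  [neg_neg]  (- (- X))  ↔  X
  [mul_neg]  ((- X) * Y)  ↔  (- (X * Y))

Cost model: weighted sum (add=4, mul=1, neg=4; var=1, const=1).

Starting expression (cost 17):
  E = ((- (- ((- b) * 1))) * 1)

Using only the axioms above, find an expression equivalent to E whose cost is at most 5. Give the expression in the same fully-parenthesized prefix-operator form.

step 1: neg_neg (→) rewrites (- (- ((- b) * 1))) into ((- b) * 1), now (((- b) * 1) * 1)
step 2: mul_one (→) rewrites (((- b) * 1) * 1) into ((- b) * 1)
step 3: mul_one (→) rewrites ((- b) * 1) into (- b), reaching cost 5 (bound 5)

(- b)   [cost 5]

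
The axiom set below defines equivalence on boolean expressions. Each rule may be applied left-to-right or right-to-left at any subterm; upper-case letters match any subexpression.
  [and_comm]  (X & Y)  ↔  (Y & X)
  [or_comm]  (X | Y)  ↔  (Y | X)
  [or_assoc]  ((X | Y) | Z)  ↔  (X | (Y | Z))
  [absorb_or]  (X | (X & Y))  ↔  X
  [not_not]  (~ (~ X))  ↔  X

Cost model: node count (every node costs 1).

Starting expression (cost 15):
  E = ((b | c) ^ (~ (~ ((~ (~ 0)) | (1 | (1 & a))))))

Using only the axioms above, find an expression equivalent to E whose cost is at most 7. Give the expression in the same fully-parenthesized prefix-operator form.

((b | c) ^ (0 | 1))   [cost 7]

1. [absorb_or →] (1 | (1 & a))  →  1;  E = ((b | c) ^ (~ (~ ((~ (~ 0)) | 1))))
2. [not_not →] (~ (~ ((~ (~ 0)) | 1)))  →  ((~ (~ 0)) | 1);  E = ((b | c) ^ ((~ (~ 0)) | 1))
3. [not_not →] (~ (~ 0))  →  0;  cost 7 ≤ 7, done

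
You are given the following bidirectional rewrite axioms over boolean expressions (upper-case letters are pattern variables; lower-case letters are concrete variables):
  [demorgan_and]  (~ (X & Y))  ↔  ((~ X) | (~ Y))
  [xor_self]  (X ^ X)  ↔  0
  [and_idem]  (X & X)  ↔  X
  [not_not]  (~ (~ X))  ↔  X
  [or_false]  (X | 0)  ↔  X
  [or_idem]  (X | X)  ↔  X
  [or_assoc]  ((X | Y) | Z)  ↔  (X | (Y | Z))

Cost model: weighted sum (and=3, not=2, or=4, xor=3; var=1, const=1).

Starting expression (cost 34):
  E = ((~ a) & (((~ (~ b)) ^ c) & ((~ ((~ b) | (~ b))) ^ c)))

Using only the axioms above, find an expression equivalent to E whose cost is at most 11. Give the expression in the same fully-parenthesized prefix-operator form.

((~ a) & (b ^ c))   [cost 11]

1. [or_idem →] ((~ b) | (~ b))  →  (~ b);  E = ((~ a) & (((~ (~ b)) ^ c) & ((~ (~ b)) ^ c)))
2. [and_idem →] (((~ (~ b)) ^ c) & ((~ (~ b)) ^ c))  →  ((~ (~ b)) ^ c);  E = ((~ a) & ((~ (~ b)) ^ c))
3. [not_not →] (~ (~ b))  →  b;  cost 11 ≤ 11, done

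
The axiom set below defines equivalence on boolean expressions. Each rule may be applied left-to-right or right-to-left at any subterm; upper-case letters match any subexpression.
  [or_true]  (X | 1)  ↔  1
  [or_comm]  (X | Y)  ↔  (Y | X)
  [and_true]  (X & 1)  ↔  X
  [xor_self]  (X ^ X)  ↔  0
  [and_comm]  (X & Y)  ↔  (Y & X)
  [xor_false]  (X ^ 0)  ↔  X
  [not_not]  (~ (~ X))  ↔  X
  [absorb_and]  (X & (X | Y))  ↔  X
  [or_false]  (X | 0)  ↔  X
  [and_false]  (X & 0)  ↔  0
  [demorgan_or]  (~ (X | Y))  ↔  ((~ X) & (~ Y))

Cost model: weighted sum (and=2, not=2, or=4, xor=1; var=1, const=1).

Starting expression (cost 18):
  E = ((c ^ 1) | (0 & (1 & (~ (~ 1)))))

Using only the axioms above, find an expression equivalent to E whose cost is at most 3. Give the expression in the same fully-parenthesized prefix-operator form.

(1) (~ (~ 1))  =[not_not →]=  1    ⊢ ((c ^ 1) | (0 & (1 & 1)))
(2) (1 & 1)  =[and_true →]=  1    ⊢ ((c ^ 1) | (0 & 1))
(3) (0 & 1)  =[and_true →]=  0    ⊢ ((c ^ 1) | 0)
(4) ((c ^ 1) | 0)  =[or_false →]=  (c ^ 1)    ⊢ cost 3, within 3

(c ^ 1)   [cost 3]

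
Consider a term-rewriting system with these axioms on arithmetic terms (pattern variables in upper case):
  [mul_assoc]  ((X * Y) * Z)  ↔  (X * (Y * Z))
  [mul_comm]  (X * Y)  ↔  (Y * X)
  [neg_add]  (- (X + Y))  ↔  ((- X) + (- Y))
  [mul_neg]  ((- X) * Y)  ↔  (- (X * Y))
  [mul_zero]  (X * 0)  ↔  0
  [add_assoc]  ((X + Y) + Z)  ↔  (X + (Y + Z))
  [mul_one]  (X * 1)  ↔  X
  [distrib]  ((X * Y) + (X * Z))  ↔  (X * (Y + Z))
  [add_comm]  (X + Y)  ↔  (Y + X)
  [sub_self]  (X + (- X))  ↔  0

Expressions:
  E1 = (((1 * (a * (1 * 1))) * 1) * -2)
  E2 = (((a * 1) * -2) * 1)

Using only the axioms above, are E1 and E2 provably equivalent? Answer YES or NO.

YES

step 1: mul_one (→) rewrites (1 * 1) into 1, now (((1 * (a * 1)) * 1) * -2)
step 2: mul_one (→) rewrites (a * 1) into a, now (((1 * a) * 1) * -2)
step 3: mul_comm (→) rewrites (1 * a) into (a * 1), now (((a * 1) * 1) * -2)
step 4: mul_one (→) rewrites (a * 1) into a, now ((a * 1) * -2)
step 5: mul_one (→) rewrites (a * 1) into a, now (a * -2)
step 6: mul_comm (→) rewrites (a * -2) into (-2 * a)
step 7: mul_one (←) rewrites (-2 * a) into ((-2 * a) * 1)
step 8: mul_comm (→) rewrites (-2 * a) into (a * -2), now ((a * -2) * 1)
step 9: mul_one (←) rewrites a into (a * 1), which is E2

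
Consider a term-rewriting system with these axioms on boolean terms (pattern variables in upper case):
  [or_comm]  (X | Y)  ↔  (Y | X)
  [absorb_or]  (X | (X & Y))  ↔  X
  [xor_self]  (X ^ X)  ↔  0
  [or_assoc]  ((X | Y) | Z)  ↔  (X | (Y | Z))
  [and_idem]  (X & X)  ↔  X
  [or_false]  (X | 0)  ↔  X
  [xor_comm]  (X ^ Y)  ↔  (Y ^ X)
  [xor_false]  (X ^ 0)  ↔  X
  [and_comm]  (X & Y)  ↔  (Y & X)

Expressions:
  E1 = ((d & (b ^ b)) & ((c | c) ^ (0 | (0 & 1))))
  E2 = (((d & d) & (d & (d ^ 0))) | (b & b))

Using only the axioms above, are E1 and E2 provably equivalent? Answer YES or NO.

The axioms are sound identities: if E1 ↔* E2 then E1 and E2 evaluate identically under any assignment.
Under b=0, c=0, d=1: E1 evaluates to 0, E2 to 1. Distinct ⇒ no rewrite sequence connects them.

NO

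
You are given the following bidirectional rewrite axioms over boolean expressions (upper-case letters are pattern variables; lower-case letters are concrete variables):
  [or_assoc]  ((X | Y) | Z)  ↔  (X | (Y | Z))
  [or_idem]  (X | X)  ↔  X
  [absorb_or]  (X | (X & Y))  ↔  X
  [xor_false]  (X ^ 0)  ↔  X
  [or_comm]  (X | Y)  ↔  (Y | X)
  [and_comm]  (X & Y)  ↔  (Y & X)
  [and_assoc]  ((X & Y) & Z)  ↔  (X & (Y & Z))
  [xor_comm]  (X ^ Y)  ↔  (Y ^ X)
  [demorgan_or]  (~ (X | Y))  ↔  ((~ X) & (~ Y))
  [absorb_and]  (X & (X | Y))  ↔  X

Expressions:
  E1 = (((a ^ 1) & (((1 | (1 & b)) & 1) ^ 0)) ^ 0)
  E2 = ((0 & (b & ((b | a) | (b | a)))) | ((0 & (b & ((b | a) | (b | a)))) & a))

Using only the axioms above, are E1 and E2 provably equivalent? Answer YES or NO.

NO

Every axiom is a valid identity, so a rewrite proof would force E1 and E2 to agree under every assignment.
At a=0, b=0: E1 = 1 but E2 = 0; they differ, so no derivation exists.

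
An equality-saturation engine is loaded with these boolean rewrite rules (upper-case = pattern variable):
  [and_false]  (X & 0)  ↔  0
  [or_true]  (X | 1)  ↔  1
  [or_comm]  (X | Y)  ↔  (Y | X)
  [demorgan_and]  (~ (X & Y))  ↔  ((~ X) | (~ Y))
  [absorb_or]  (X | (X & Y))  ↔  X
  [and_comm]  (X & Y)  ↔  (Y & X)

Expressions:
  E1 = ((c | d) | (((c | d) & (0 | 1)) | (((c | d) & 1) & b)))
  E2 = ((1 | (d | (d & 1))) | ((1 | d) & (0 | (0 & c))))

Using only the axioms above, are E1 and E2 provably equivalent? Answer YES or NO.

NO

Every axiom is a valid identity, so a rewrite proof would force E1 and E2 to agree under every assignment.
At b=0, c=0, d=0: E1 = 0 but E2 = 1; they differ, so no derivation exists.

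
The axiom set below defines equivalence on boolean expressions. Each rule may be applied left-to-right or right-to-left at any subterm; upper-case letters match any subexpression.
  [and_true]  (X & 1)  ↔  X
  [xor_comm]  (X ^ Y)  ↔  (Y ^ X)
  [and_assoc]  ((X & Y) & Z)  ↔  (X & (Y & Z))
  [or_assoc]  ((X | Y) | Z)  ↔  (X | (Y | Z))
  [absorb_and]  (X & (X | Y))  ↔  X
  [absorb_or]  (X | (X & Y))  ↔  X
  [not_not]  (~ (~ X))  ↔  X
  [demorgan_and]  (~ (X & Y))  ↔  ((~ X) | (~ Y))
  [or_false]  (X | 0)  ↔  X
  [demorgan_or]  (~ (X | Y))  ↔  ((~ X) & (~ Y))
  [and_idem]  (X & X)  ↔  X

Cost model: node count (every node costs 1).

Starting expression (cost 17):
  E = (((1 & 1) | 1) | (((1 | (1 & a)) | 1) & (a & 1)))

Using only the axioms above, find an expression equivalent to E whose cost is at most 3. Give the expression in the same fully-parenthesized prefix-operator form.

(1 | 1)   [cost 3]

step 1: absorb_or (→) rewrites (1 | (1 & a)) into 1, now (((1 & 1) | 1) | ((1 | 1) & (a & 1)))
step 2: and_idem (→) rewrites (1 & 1) into 1, now ((1 | 1) | ((1 | 1) & (a & 1)))
step 3: and_true (→) rewrites (a & 1) into a, now ((1 | 1) | ((1 | 1) & a))
step 4: absorb_or (→) rewrites ((1 | 1) | ((1 | 1) & a)) into (1 | 1), reaching cost 3 (bound 3)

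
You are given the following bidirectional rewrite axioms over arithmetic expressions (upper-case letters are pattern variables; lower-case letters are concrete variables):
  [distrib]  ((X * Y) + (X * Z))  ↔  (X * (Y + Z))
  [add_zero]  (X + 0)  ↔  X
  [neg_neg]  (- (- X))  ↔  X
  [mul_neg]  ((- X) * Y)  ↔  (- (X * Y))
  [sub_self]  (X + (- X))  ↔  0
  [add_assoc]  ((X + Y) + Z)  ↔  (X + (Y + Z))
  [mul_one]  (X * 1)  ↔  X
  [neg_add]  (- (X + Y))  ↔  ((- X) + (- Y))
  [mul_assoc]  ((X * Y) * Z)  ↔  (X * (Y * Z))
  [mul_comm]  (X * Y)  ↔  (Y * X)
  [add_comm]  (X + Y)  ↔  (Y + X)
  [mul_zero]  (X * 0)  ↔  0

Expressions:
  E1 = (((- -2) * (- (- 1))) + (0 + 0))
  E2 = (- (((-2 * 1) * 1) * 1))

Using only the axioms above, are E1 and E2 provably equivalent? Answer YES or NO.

step 1: neg_neg (→) rewrites (- (- 1)) into 1, now (((- -2) * 1) + (0 + 0))
step 2: add_zero (→) rewrites (0 + 0) into 0, now (((- -2) * 1) + 0)
step 3: add_zero (→) rewrites (((- -2) * 1) + 0) into ((- -2) * 1)
step 4: mul_one (→) rewrites ((- -2) * 1) into (- -2)
step 5: mul_one (←) rewrites -2 into (-2 * 1), now (- (-2 * 1))
step 6: mul_one (←) rewrites -2 into (-2 * 1), now (- ((-2 * 1) * 1))
step 7: mul_one (←) rewrites (-2 * 1) into ((-2 * 1) * 1), which is E2

YES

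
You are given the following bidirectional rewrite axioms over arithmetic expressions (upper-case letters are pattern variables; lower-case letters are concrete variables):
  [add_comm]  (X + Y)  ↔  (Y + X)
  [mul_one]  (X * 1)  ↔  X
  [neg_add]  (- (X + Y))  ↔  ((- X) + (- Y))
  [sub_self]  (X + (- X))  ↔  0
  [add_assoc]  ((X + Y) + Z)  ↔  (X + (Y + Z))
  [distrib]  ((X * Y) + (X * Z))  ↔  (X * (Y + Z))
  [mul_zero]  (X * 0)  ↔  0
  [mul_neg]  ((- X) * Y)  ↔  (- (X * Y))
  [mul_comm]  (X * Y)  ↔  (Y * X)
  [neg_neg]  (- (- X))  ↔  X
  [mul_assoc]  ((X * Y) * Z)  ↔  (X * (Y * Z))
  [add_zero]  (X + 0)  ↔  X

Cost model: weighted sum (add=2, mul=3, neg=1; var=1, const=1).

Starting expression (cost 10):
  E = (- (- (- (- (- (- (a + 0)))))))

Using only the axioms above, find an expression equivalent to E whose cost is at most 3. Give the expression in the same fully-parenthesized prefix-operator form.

(1) (a + 0)  =[add_zero →]=  a    ⊢ (- (- (- (- (- (- a))))))
(2) (- (- (- (- (- a)))))  =[neg_neg →]=  (- (- (- a)))    ⊢ (- (- (- (- a))))
(3) (- (- (- a)))  =[neg_neg →]=  (- a)    ⊢ cost 3, within 3

(- (- a))   [cost 3]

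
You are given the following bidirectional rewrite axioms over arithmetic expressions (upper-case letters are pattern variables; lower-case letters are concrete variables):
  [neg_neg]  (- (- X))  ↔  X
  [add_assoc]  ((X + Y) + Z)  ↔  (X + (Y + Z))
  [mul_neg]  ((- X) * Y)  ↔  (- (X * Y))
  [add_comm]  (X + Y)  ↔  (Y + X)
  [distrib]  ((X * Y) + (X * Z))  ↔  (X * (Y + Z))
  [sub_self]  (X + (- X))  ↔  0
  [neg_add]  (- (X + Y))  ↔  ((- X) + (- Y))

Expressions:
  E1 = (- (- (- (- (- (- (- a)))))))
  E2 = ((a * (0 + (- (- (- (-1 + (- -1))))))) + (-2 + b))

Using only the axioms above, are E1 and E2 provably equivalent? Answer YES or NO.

Every axiom is a valid identity, so a rewrite proof would force E1 and E2 to agree under every assignment.
At a=0, b=0: E1 = 0 but E2 = -2; they differ, so no derivation exists.

NO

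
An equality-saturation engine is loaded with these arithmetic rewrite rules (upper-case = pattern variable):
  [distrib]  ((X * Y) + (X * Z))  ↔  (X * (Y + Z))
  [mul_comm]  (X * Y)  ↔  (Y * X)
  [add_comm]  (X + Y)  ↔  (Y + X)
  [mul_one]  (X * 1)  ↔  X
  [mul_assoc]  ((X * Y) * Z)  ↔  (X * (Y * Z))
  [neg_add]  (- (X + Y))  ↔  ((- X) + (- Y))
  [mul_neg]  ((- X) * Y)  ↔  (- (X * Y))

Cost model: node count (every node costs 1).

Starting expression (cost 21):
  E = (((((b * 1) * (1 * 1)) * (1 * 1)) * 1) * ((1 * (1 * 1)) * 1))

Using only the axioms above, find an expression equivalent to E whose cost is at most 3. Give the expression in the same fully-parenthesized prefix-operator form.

(b * 1)   [cost 3]

step 1: mul_one (→) rewrites ((((b * 1) * (1 * 1)) * (1 * 1)) * 1) into (((b * 1) * (1 * 1)) * (1 * 1)), now ((((b * 1) * (1 * 1)) * (1 * 1)) * ((1 * (1 * 1)) * 1))
step 2: mul_one (→) rewrites (1 * 1) into 1, now ((((b * 1) * (1 * 1)) * 1) * ((1 * (1 * 1)) * 1))
step 3: mul_assoc (→) rewrites (((b * 1) * (1 * 1)) * 1) into ((b * 1) * ((1 * 1) * 1)), now (((b * 1) * ((1 * 1) * 1)) * ((1 * (1 * 1)) * 1))
step 4: mul_one (→) rewrites (1 * 1) into 1, now (((b * 1) * ((1 * 1) * 1)) * ((1 * 1) * 1))
step 5: mul_one (→) rewrites (1 * 1) into 1, now (((b * 1) * (1 * 1)) * ((1 * 1) * 1))
step 6: mul_one (→) rewrites ((1 * 1) * 1) into (1 * 1), now (((b * 1) * (1 * 1)) * (1 * 1))
step 7: mul_one (→) rewrites (1 * 1) into 1, now (((b * 1) * (1 * 1)) * 1)
step 8: mul_one (→) rewrites (b * 1) into b, now ((b * (1 * 1)) * 1)
step 9: mul_comm (→) rewrites (b * (1 * 1)) into ((1 * 1) * b), now (((1 * 1) * b) * 1)
step 10: mul_one (→) rewrites (1 * 1) into 1, now ((1 * b) * 1)
step 11: mul_comm (→) rewrites (1 * b) into (b * 1), now ((b * 1) * 1)
step 12: mul_assoc (→) rewrites ((b * 1) * 1) into (b * (1 * 1))
step 13: mul_one (→) rewrites (1 * 1) into 1, reaching cost 3 (bound 3)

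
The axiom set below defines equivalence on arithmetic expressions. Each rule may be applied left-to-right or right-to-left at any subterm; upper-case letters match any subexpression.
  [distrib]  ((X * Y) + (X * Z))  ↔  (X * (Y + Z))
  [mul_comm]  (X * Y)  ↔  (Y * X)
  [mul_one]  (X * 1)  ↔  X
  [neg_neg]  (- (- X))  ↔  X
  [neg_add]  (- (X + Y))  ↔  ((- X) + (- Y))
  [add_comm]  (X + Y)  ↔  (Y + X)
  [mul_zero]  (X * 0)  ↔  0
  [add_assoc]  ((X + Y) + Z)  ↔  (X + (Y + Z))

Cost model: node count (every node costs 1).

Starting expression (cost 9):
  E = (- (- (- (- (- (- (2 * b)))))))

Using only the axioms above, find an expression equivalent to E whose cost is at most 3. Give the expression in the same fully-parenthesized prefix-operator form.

(2 * b)   [cost 3]

(1) (- (- (- (- (- (2 * b))))))  =[neg_neg →]=  (- (- (- (2 * b))))    ⊢ (- (- (- (- (2 * b)))))
(2) (- (- (- (2 * b))))  =[neg_neg →]=  (- (2 * b))    ⊢ (- (- (2 * b)))
(3) (- (- (2 * b)))  =[neg_neg →]=  (2 * b)    ⊢ cost 3, within 3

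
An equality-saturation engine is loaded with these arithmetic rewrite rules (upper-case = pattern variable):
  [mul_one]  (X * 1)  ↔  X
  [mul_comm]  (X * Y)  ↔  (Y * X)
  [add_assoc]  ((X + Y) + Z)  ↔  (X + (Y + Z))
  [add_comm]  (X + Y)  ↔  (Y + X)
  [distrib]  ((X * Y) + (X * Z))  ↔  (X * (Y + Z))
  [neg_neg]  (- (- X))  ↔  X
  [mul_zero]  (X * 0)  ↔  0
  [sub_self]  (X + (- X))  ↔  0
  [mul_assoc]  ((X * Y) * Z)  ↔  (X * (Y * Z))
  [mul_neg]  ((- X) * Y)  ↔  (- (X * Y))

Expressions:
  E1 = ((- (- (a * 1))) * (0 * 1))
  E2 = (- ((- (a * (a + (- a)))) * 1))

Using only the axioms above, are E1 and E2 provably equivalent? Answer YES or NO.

YES

step 1: mul_one (→) rewrites (0 * 1) into 0, now ((- (- (a * 1))) * 0)
step 2: neg_neg (→) rewrites (- (- (a * 1))) into (a * 1), now ((a * 1) * 0)
step 3: mul_one (→) rewrites (a * 1) into a, now (a * 0)
step 4: neg_neg (←) rewrites (a * 0) into (- (- (a * 0)))
step 5: sub_self (←) rewrites 0 into (a + (- a)), now (- (- (a * (a + (- a)))))
step 6: mul_one (←) rewrites (- (a * (a + (- a)))) into ((- (a * (a + (- a)))) * 1), which is E2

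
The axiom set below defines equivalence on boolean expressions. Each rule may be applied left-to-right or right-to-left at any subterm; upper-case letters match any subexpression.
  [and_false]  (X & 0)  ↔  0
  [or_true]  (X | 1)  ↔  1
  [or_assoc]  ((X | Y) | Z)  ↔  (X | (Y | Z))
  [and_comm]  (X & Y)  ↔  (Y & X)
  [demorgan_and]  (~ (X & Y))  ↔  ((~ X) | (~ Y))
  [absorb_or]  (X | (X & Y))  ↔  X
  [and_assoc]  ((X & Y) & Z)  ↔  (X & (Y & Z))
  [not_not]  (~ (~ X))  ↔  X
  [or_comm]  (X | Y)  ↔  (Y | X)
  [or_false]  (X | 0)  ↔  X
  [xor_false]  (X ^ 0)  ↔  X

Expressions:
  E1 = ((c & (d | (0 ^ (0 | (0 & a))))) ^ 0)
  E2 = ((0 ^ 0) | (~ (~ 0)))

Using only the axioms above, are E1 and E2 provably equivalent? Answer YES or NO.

Every axiom is a valid identity, so a rewrite proof would force E1 and E2 to agree under every assignment.
At a=0, c=1, d=1: E1 = 1 but E2 = 0; they differ, so no derivation exists.

NO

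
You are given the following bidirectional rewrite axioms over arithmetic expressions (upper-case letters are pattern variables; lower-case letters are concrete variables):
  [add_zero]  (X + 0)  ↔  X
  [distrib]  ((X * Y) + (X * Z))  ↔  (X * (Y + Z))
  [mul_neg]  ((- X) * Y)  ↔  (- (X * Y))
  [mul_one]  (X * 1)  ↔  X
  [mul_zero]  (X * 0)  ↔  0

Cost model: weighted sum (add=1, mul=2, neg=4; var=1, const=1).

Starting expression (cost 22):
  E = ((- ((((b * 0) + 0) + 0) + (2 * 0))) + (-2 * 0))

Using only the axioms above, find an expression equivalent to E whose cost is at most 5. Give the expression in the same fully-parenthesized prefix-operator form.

(- 0)   [cost 5]

(1) (b * 0)  =[mul_zero →]=  0    ⊢ ((- (((0 + 0) + 0) + (2 * 0))) + (-2 * 0))
(2) (-2 * 0)  =[mul_zero →]=  0    ⊢ ((- (((0 + 0) + 0) + (2 * 0))) + 0)
(3) ((0 + 0) + 0)  =[add_zero →]=  (0 + 0)    ⊢ ((- ((0 + 0) + (2 * 0))) + 0)
(4) (2 * 0)  =[mul_zero →]=  0    ⊢ ((- ((0 + 0) + 0)) + 0)
(5) (0 + 0)  =[add_zero →]=  0    ⊢ ((- (0 + 0)) + 0)
(6) (0 + 0)  =[add_zero →]=  0    ⊢ ((- 0) + 0)
(7) ((- 0) + 0)  =[add_zero →]=  (- 0)    ⊢ cost 5, within 5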